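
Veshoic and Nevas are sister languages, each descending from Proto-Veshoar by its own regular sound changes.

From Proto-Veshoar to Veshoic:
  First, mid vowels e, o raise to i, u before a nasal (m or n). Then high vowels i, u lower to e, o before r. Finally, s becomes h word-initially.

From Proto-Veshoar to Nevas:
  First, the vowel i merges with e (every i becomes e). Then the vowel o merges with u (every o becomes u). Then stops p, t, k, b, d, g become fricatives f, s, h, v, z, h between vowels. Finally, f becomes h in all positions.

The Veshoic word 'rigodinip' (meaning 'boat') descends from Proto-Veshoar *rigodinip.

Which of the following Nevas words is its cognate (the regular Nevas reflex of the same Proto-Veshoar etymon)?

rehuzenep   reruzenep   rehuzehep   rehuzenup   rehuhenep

rehuzenep

Nevas: start from *rigodinip.
  rule 1 (vowel merger): rigodinip → regodenep
  rule 2 (vowel merger): regodenep → regudenep
  rule 3 (intervocalic lenition): regudenep → rehuzenep
  rule 4: no change — rehuzenep
  ⇒ Nevas rehuzenep
Among the options, 'rehuzenep' alone shows every Nevas change applied in order.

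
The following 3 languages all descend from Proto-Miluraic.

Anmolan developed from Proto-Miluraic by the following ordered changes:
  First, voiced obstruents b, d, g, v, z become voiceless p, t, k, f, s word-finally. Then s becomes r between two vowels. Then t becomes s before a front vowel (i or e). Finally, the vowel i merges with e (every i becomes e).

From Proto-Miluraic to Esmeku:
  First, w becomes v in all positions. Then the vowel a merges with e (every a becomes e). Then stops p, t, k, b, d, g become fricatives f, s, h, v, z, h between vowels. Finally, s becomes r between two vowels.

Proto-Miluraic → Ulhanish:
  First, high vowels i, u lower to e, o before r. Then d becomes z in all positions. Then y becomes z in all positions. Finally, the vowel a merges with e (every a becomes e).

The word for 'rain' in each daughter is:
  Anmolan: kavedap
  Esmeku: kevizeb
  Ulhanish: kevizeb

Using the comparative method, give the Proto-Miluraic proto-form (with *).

Position 2: Anmolan has a, Esmeku has e, Ulhanish has e. Anmolan preserves a here (none of its changes turn any other segment into a), so the proto-segment is *a.
Position 6: Anmolan has a, Esmeku has e, Ulhanish has e. Anmolan preserves a here (none of its changes turn any other segment into a), so the proto-segment is *a.
This points to *kavidab. Verify forward in each daughter:
Anmolan: start from *kavidab.
  rule 1 (final devoicing): kavidab → kavidap
  rule 2: no change — kavidap
  rule 3: no change — kavidap
  rule 4 (vowel merger): kavidap → kavedap
  ⇒ Anmolan kavedap
Esmeku: *kavidab
  kavidab (rule 1 does not apply)
  kavidab → kevideb   [vowel merger]
  kevideb → kevizeb   [intervocalic lenition]
  kevizeb (rule 4 does not apply)
  giving Esmeku kevizeb.
Ulhanish: start from *kavidab.
  rule 1: no change — kavidab
  rule 2 (unconditioned shift): kavidab → kavizab
  rule 3: no change — kavizab
  rule 4 (vowel merger): kavizab → kevizeb
  ⇒ Ulhanish kevizeb
Only *kavidab yields all of Anmolan kavedap, Esmeku kevizeb, Ulhanish kevizeb.

*kavidab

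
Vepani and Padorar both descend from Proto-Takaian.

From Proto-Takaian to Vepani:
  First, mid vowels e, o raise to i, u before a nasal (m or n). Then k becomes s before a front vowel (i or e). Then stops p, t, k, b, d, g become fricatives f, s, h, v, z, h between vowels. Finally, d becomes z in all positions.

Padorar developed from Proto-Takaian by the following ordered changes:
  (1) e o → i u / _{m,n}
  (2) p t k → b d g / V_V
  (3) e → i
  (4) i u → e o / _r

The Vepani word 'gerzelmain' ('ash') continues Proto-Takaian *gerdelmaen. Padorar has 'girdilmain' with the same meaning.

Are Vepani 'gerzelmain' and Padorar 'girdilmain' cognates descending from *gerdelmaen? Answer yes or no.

no

Derive the expected Padorar reflex of *gerdelmaen:
Padorar: *gerdelmaen
  gerdelmaen → gerdelmain   [pre-nasal raising]
  gerdelmain (rule 2 does not apply)
  gerdelmain → girdilmain   [vowel merger]
  girdilmain → gerdilmain   [pre-rhotic lowering]
  giving Padorar gerdilmain.
The regular Padorar reflex would be 'gerdilmain', but the attested form is 'girdilmain'. The correspondence is irregular, so they are not cognates (the Padorar form has a different source).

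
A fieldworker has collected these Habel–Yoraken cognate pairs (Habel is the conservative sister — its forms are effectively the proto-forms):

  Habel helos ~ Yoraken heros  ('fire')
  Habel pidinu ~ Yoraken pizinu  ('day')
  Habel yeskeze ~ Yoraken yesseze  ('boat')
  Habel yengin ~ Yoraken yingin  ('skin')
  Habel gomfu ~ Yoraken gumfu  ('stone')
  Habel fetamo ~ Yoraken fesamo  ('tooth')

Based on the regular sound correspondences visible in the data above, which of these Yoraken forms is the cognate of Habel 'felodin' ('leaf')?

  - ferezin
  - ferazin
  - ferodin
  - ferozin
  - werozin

helos ~ heros — Habel l corresponds to Yoraken r between vowels (before a back vowel).
pidinu ~ pizinu — Habel d corresponds to Yoraken z between vowels (before a front vowel).
Applying these to Habel 'felodin':
  felodin → ferodin   (l→r between vowels (before a back vowel))
  ferodin → ferozin   (d→z between vowels (before a front vowel))
So the Yoraken cognate is 'ferozin'.

ferozin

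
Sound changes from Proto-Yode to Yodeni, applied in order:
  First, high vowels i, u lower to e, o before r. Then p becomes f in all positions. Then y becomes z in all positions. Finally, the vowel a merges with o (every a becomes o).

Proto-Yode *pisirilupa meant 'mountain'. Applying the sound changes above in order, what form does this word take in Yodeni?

fiserilufo

Yodeni: start from *pisirilupa.
  rule 1 (pre-rhotic lowering): pisirilupa → piserilupa
  rule 2 (unconditioned shift): piserilupa → fiserilufa
  rule 3: no change — fiserilufa
  rule 4 (vowel merger): fiserilufa → fiserilufo
  ⇒ Yodeni fiserilufo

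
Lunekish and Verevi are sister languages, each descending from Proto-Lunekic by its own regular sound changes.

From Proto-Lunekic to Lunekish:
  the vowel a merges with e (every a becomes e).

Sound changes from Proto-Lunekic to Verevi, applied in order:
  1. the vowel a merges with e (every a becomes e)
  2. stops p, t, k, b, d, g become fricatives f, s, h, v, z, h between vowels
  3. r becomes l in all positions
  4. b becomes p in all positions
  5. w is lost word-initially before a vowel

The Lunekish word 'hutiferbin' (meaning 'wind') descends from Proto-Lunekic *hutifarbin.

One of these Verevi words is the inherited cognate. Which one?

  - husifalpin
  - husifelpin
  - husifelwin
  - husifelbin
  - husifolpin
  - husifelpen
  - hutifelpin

husifelpin

Verevi: *hutifarbin
  hutifarbin → hutiferbin   [vowel merger]
  hutiferbin → husiferbin   [intervocalic lenition]
  husiferbin → husifelbin   [unconditioned shift]
  husifelbin → husifelpin   [unconditioned shift]
  husifelpin (rule 5 does not apply)
  giving Verevi husifelpin.
The other candidates each miss or misapply at least one Verevi change.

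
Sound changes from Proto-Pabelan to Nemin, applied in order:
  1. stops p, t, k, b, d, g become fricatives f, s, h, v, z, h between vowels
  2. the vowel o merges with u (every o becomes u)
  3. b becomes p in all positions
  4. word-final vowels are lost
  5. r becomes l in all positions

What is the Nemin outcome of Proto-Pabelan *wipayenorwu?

Nemin: *wipayenorwu > wifayenorwu > wifayenurwu > wifayenurw > wifayenulw  (by intervocalic lenition, vowel merger, apocope, unconditioned shift)

wifayenulw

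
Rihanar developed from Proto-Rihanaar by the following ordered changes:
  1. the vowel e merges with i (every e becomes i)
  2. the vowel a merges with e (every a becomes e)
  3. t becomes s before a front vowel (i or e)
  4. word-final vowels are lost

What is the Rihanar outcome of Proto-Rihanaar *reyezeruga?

riyizirug

Rihanar: start from *reyezeruga.
  rule 1 (vowel merger): reyezeruga → riyiziruga
  rule 2 (vowel merger): riyiziruga → riyiziruge
  rule 3: no change — riyiziruge
  rule 4 (apocope): riyiziruge → riyizirug
  ⇒ Rihanar riyizirug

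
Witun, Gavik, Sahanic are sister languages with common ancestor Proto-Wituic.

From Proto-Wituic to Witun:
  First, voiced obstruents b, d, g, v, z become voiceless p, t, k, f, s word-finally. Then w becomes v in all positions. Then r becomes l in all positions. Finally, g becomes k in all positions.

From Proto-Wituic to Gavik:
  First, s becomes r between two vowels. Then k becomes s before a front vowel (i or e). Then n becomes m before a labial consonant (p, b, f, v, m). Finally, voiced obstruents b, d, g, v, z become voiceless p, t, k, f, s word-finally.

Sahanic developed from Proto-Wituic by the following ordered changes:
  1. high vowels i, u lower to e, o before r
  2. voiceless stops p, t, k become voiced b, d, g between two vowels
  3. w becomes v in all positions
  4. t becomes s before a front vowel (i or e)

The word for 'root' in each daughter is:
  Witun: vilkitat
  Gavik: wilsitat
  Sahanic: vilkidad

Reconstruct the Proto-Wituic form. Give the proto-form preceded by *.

*wilkitad

Position 6: Witun has t, Gavik has t, Sahanic has d. Taking the neighbouring segments as reconstructed: Witun t can only go back to *t; Gavik t can only go back to *t; Sahanic d could go back to *t or *d — the one source consistent with every daughter is *t.
Position 4: Witun has k, Gavik has s, Sahanic has k. Sahanic preserves k here (none of its changes turn any other segment into k), so the proto-segment is *k.
Continuing position by position gives *wilkitad; check it forward:
Witun: *wilkitad > wilkitat > vilkitat  (by final devoicing, unconditioned shift)
Gavik: start from *wilkitad.
  rule 1: no change — wilkitad
  rule 2 (palatalisation): wilkitad → wilsitad
  rule 3: no change — wilsitad
  rule 4 (final devoicing): wilsitad → wilsitat
  ⇒ Gavik wilsitat
Sahanic: *wilkitad > wilkidad > vilkidad  (by intervocalic voicing, unconditioned shift)
*wilkitad is the unique common source.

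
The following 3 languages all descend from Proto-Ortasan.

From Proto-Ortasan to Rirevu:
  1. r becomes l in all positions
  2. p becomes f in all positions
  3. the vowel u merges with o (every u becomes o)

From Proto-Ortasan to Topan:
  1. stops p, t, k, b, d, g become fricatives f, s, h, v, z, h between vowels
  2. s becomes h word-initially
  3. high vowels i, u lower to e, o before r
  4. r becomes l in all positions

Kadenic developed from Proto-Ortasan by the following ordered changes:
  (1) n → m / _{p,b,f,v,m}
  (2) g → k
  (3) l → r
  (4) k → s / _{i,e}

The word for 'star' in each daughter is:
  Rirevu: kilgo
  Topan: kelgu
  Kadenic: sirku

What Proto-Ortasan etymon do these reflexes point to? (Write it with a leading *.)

*kirgu

Position 3: Rirevu has l, Topan has l, Kadenic has r. Taking the neighbouring segments as reconstructed: Rirevu l could go back to *l or *r; Topan l can only go back to *r; Kadenic r could go back to *l or *r — the one source consistent with every daughter is *r.
Position 1: Rirevu has k, Topan has k, Kadenic has s. Rirevu preserves k here (none of its changes turn any other segment into k), so the proto-segment is *k.
Position 4: Rirevu has g, Topan has g, Kadenic has k. Rirevu preserves g here (none of its changes turn any other segment into g), so the proto-segment is *g.
Continuing position by position gives *kirgu; check it forward:
Rirevu: *kirgu > kilgu > kilgo  (by unconditioned shift, vowel merger)
Topan: *kirgu > kergu > kelgu  (by pre-rhotic lowering, unconditioned shift)
Kadenic: start from *kirgu.
  rule 1: no change — kirgu
  rule 2 (unconditioned shift): kirgu → kirku
  rule 3: no change — kirku
  rule 4 (palatalisation): kirku → sirku
  ⇒ Kadenic sirku
No other proto-form is consistent with every reflex, so the reconstruction is *kirgu.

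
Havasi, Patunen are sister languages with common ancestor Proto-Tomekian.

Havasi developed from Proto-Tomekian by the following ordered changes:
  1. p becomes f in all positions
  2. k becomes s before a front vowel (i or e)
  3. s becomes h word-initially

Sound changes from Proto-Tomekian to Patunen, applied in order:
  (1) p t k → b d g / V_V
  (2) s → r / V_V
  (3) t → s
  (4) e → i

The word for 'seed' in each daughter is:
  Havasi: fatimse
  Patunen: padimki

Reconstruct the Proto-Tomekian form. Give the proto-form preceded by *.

*patimke

Position 1: Havasi has f, Patunen has p. Patunen preserves p here (none of its changes turn any other segment into p), so the proto-segment is *p.
Position 7: Havasi has e, Patunen has i. Havasi preserves e here (none of its changes turn any other segment into e), so the proto-segment is *e.
Position 6: Havasi has s, Patunen has k. Patunen preserves k here (none of its changes turn any other segment into k), so the proto-segment is *k.
This points to *patimke. Verify forward in each daughter:
Havasi: *patimke
  patimke → fatimke   [unconditioned shift]
  fatimke → fatimse   [palatalisation]
  fatimse (rule 3 does not apply)
  giving Havasi fatimse.
Patunen: start from *patimke.
  rule 1 (intervocalic voicing): patimke → padimke
  rule 2: no change — padimke
  rule 3: no change — padimke
  rule 4 (vowel merger): padimke → padimki
  ⇒ Patunen padimki
*patimke is the unique common source.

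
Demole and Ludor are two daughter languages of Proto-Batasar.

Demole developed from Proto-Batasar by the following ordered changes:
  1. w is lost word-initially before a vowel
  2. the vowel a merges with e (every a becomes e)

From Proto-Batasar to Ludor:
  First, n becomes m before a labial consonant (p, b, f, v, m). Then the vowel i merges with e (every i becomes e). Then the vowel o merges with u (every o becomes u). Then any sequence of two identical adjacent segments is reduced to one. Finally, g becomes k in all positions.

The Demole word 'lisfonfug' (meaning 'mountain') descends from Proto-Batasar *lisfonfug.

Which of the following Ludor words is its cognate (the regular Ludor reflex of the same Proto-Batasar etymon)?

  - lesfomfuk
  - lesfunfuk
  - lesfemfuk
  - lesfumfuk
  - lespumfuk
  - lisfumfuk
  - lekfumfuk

Ludor: *lisfonfug > lisfomfug > lesfomfug > lesfumfug > lesfumfuk  (by nasal place assimilation, vowel merger, vowel merger, unconditioned shift)

lesfumfuk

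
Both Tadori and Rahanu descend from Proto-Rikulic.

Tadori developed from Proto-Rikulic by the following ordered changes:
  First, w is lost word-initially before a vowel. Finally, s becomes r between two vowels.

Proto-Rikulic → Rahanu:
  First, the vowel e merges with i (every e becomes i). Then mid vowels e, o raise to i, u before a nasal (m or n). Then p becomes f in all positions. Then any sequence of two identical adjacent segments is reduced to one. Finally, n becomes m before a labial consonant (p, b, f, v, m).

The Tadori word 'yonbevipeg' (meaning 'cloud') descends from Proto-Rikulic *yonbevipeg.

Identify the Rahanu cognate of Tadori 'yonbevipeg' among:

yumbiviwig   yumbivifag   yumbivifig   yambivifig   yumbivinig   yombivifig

Rahanu: start from *yonbevipeg.
  rule 1 (vowel merger): yonbevipeg → yonbivipig
  rule 2 (pre-nasal raising): yonbivipig → yunbivipig
  rule 3 (unconditioned shift): yunbivipig → yunbivifig
  rule 4: no change — yunbivifig
  rule 5 (nasal place assimilation): yunbivifig → yumbivifig
  ⇒ Rahanu yumbivifig
The other candidates each miss or misapply at least one Rahanu change.

yumbivifig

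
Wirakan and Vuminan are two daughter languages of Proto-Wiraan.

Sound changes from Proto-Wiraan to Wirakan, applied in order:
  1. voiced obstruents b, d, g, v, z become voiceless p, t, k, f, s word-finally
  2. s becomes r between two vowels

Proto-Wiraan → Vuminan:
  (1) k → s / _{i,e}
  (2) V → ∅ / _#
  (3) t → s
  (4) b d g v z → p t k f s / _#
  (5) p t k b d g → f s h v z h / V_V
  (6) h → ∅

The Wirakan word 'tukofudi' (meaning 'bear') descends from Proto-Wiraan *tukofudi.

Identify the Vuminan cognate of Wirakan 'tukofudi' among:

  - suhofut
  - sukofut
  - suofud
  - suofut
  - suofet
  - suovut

suofut

Vuminan: *tukofudi
  tukofudi (rule 1 does not apply)
  tukofudi → tukofud   [apocope]
  tukofud → sukofud   [unconditioned shift]
  sukofud → sukofut   [final devoicing]
  sukofut → suhofut   [intervocalic lenition]
  suhofut → suofut   [h-loss]
  giving Vuminan suofut.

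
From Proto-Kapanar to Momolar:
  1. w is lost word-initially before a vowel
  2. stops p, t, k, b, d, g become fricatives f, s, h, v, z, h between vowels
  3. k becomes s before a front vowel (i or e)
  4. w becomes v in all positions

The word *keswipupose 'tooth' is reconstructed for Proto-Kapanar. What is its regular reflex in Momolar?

sesvifufose

Momolar: start from *keswipupose.
  rule 1: no change — keswipupose
  rule 2 (intervocalic lenition): keswipupose → keswifufose
  rule 3 (palatalisation): keswifufose → seswifufose
  rule 4 (unconditioned shift): seswifufose → sesvifufose
  ⇒ Momolar sesvifufose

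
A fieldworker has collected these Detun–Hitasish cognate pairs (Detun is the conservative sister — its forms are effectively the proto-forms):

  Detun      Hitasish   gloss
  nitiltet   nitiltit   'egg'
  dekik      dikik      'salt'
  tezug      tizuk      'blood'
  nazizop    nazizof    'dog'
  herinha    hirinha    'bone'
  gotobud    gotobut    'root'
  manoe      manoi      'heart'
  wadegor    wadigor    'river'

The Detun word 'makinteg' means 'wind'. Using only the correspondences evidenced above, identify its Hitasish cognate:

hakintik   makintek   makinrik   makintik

nitiltet ~ nitiltit, dekik ~ dikik — Detun e corresponds to Hitasish i after a consonant, before a consonant other than r, m, n, p, b, f, v.
tezug ~ tizuk — Detun g corresponds to Hitasish k word-finally.
Applying these to Detun 'makinteg':
  makinteg → makintig   (e→i after a consonant, before a consonant other than r, m, n, p, b, f, v)
  makintig → makintik   (g→k word-finally)
So the Hitasish cognate is 'makintik'.

makintik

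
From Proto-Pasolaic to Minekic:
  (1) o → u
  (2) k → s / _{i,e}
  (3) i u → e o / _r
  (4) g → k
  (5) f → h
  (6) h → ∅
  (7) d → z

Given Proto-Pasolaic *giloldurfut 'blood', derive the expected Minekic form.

Minekic: *giloldurfut > giluldurfut > giluldorfut > kiluldorfut > kiluldorhut > kiluldorut > kilulzorut  (by vowel merger, pre-rhotic lowering, unconditioned shift, unconditioned shift, h-loss, unconditioned shift)

kilulzorut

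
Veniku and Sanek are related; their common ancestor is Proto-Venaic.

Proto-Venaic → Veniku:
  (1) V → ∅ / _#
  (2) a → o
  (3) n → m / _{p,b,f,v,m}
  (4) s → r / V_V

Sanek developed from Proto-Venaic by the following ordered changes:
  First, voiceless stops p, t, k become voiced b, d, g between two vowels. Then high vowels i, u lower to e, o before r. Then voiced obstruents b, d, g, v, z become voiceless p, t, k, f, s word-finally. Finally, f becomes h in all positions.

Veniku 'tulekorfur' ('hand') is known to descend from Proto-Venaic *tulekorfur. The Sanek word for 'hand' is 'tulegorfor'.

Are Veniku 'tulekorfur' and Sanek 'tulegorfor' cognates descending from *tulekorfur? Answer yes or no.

no

Derive the expected Sanek reflex of *tulekorfur:
Sanek: *tulekorfur > tulegorfur > tulegorfor > tulegorhor  (by intervocalic voicing, pre-rhotic lowering, unconditioned shift)
The regular Sanek reflex would be 'tulegorhor', but the attested form is 'tulegorfor'. The correspondence is irregular, so they are not cognates (the Sanek form has a different source).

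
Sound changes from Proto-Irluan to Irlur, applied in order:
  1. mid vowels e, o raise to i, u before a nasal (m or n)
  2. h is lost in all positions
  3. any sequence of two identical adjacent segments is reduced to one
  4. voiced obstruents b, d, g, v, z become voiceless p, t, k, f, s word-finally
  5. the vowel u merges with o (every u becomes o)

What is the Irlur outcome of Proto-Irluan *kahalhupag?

kalopak

Irlur: *kahalhupag
  kahalhupag (rule 1 does not apply)
  kahalhupag → kaalupag   [h-loss]
  kaalupag → kalupag   [degemination]
  kalupag → kalupak   [final devoicing]
  kalupak → kalopak   [vowel merger]
  giving Irlur kalopak.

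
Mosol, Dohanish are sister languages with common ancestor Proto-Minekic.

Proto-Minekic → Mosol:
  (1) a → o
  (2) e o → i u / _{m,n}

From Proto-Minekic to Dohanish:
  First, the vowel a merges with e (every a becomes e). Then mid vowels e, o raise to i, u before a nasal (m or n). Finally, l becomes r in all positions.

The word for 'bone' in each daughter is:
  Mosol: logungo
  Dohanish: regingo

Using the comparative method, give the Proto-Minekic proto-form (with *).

Position 1: Mosol has l, Dohanish has r. Mosol preserves l here (none of its changes turn any other segment into l), so the proto-segment is *l.
Position 2: Mosol has o, Dohanish has e. Taking the neighbouring segments as reconstructed: Mosol o could go back to *a or *o; Dohanish e could go back to *a or *e — the one source consistent with every daughter is *a.
Verify the candidate proto-form against each daughter:
Mosol: start from *lagango.
  rule 1 (vowel merger): lagango → logongo
  rule 2 (pre-nasal raising): logongo → logungo
  ⇒ Mosol logungo
Dohanish: *lagango > legengo > legingo > regingo  (by vowel merger, pre-nasal raising, unconditioned shift)
Only *lagango yields all of Mosol logungo, Dohanish regingo.

*lagango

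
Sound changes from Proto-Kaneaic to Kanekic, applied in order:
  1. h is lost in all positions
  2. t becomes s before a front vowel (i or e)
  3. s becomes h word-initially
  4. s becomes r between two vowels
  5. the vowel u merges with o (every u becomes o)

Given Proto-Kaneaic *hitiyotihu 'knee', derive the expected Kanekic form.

iriyorio

Kanekic: start from *hitiyotihu.
  rule 1 (h-loss): hitiyotihu → itiyotiu
  rule 2 (palatalisation): itiyotiu → isiyosiu
  rule 3: no change — isiyosiu
  rule 4 (rhotacism): isiyosiu → iriyoriu
  rule 5 (vowel merger): iriyoriu → iriyorio
  ⇒ Kanekic iriyorio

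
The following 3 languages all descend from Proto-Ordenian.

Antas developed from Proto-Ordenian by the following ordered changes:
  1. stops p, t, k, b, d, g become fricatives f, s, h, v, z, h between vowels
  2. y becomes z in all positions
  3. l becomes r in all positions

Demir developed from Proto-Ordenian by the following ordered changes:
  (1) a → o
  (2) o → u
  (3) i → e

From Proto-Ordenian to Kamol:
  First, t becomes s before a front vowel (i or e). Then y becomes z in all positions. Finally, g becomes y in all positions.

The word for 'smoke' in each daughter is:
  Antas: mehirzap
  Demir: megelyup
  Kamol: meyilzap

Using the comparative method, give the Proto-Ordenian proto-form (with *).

*megilyap

Position 4: Antas has i, Demir has e, Kamol has i. Antas preserves i here (none of its changes turn any other segment into i), so the proto-segment is *i.
Position 6: Antas has z, Demir has y, Kamol has z. Demir preserves y here (none of its changes turn any other segment into y), so the proto-segment is *y.
This points to *megilyap. Verify forward in each daughter:
Antas: start from *megilyap.
  rule 1 (intervocalic lenition): megilyap → mehilyap
  rule 2 (unconditioned shift): mehilyap → mehilzap
  rule 3 (unconditioned shift): mehilzap → mehirzap
  ⇒ Antas mehirzap
Demir: *megilyap > megilyop > megilyup > megelyup  (by vowel merger, vowel merger, vowel merger)
Kamol: start from *megilyap.
  rule 1: no change — megilyap
  rule 2 (unconditioned shift): megilyap → megilzap
  rule 3 (unconditioned shift): megilzap → meyilzap
  ⇒ Kamol meyilzap
No other proto-form is consistent with every reflex, so the reconstruction is *megilyap.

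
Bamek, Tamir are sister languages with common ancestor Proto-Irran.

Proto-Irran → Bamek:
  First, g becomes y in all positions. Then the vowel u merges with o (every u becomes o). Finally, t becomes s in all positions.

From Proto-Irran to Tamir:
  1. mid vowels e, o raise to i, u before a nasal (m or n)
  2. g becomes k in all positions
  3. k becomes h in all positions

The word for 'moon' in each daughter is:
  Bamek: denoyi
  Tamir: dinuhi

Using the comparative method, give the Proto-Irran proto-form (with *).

Position 5: Bamek has y, Tamir has h. Taking the neighbouring segments as reconstructed: Bamek y could go back to *g or *y; Tamir h could go back to *k or *g or *h — the one source consistent with every daughter is *g.
Position 2: Bamek has e, Tamir has i. Bamek preserves e here (none of its changes turn any other segment into e), so the proto-segment is *e.
Position 4: Bamek has o, Tamir has u. Taking the neighbouring segments as reconstructed: Bamek o could go back to *o or *u; Tamir u can only go back to *u — the one source consistent with every daughter is *u.
This points to *denugi. Verify forward in each daughter:
Bamek: start from *denugi.
  rule 1 (unconditioned shift): denugi → denuyi
  rule 2 (vowel merger): denuyi → denoyi
  rule 3: no change — denoyi
  ⇒ Bamek denoyi
Tamir: *denugi
  denugi → dinugi   [pre-nasal raising]
  dinugi → dinuki   [unconditioned shift]
  dinuki → dinuhi   [unconditioned shift]
  giving Tamir dinuhi.
No other proto-form is consistent with every reflex, so the reconstruction is *denugi.

*denugi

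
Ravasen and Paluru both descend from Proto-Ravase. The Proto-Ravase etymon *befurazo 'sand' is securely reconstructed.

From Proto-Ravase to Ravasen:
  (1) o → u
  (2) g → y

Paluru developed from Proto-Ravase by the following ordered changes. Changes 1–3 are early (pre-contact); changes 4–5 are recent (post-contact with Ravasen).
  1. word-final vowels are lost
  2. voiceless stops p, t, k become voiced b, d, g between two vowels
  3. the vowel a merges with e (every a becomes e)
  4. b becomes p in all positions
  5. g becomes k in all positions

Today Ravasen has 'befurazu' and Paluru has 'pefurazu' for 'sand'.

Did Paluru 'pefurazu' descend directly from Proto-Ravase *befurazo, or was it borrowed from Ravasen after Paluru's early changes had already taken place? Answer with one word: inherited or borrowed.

borrowed

If inherited, *befurazo would pass through all of Paluru's changes:
Paluru: *befurazo
  befurazo → befuraz   [apocope]
  befuraz (rule 2 does not apply)
  befuraz → befurez   [vowel merger]
  befurez → pefurez   [unconditioned shift]
  pefurez (rule 5 does not apply)
  giving Paluru pefurez.
If borrowed from Ravasen 'befurazu' after the early changes, it would undergo only the recent ones:
  rule 4 (unconditioned shift): befurazu → pefurazu
  rule 5 (unconditioned shift): no change (pefurazu)
  ⇒ as a loan: pefurazu
Paluru 'pefurazu' matches the loan outcome 'pefurazu', not the inherited 'pefurez' — it skipped the early Paluru changes, so it was borrowed from Ravasen.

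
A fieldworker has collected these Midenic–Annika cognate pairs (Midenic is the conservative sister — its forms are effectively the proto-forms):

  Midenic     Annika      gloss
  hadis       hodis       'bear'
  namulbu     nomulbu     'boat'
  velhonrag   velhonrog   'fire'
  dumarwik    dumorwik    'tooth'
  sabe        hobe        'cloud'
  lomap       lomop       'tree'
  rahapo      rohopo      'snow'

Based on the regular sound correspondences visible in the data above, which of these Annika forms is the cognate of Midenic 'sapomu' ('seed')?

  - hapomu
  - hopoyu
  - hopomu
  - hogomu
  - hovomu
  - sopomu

hopomu

sabe ~ hobe — Midenic s corresponds to Annika h word-initially before a back vowel.
lomap ~ lomop, rahapo ~ rohopo — Midenic a corresponds to Annika o after a consonant, before a labial obstruent.
Applying these to Midenic 'sapomu':
  sapomu → hapomu   (s→h word-initially before a back vowel)
  hapomu → hopomu   (a→o after a consonant, before a labial obstruent)
So the Annika cognate is 'hopomu'.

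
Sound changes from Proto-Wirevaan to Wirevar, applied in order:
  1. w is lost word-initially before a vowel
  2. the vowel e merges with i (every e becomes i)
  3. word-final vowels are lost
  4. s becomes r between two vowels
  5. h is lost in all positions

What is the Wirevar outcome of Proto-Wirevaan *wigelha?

igil

Wirevar: *wigelha > igelha > igilha > igilh > igil  (by glide loss, vowel merger, apocope, h-loss)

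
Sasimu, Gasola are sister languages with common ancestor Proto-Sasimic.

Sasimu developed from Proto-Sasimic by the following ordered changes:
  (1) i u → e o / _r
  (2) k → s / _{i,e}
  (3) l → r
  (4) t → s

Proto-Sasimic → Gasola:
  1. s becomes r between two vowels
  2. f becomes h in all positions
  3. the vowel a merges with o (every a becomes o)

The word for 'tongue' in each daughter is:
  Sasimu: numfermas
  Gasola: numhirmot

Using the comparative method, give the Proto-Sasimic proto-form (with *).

Position 8: Sasimu has a, Gasola has o. Sasimu preserves a here (none of its changes turn any other segment into a), so the proto-segment is *a.
Position 9: Sasimu has s, Gasola has t. Gasola preserves t here (none of its changes turn any other segment into t), so the proto-segment is *t.
Position 5: Sasimu has e, Gasola has i. Gasola preserves i here (none of its changes turn any other segment into i), so the proto-segment is *i.
This points to *numfirmat. Verify forward in each daughter:
Sasimu: start from *numfirmat.
  rule 1 (pre-rhotic lowering): numfirmat → numfermat
  rule 2: no change — numfermat
  rule 3: no change — numfermat
  rule 4 (unconditioned shift): numfermat → numfermas
  ⇒ Sasimu numfermas
Gasola: *numfirmat
  numfirmat (rule 1 does not apply)
  numfirmat → numhirmat   [unconditioned shift]
  numhirmat → numhirmot   [vowel merger]
  giving Gasola numhirmot.
Only *numfirmat yields all of Sasimu numfermas, Gasola numhirmot.

*numfirmat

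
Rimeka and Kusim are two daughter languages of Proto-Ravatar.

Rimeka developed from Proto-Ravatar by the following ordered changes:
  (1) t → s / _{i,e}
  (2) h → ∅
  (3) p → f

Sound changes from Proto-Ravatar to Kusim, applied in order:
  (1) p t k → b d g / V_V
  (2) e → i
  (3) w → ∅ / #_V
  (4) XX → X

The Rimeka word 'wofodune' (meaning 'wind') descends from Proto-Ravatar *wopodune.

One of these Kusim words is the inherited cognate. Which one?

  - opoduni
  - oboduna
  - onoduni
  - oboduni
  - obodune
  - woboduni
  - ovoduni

Kusim: *wopodune > wobodune > woboduni > oboduni  (by intervocalic voicing, vowel merger, glide loss)
The other candidates each miss or misapply at least one Kusim change.

oboduni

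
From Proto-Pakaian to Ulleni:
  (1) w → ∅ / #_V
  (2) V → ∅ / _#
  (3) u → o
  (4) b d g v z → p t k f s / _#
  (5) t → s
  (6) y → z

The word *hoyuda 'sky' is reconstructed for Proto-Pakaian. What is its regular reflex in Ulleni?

hozos

Ulleni: *hoyuda
  hoyuda (rule 1 does not apply)
  hoyuda → hoyud   [apocope]
  hoyud → hoyod   [vowel merger]
  hoyod → hoyot   [final devoicing]
  hoyot → hoyos   [unconditioned shift]
  hoyos → hozos   [unconditioned shift]
  giving Ulleni hozos.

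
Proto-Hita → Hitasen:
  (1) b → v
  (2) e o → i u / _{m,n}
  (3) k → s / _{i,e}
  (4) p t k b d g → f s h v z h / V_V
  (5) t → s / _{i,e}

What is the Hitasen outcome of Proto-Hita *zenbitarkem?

Hitasen: *zenbitarkem
  zenbitarkem → zenvitarkem   [unconditioned shift]
  zenvitarkem → zinvitarkim   [pre-nasal raising]
  zinvitarkim → zinvitarsim   [palatalisation]
  zinvitarsim → zinvisarsim   [intervocalic lenition]
  zinvisarsim (rule 5 does not apply)
  giving Hitasen zinvisarsim.

zinvisarsim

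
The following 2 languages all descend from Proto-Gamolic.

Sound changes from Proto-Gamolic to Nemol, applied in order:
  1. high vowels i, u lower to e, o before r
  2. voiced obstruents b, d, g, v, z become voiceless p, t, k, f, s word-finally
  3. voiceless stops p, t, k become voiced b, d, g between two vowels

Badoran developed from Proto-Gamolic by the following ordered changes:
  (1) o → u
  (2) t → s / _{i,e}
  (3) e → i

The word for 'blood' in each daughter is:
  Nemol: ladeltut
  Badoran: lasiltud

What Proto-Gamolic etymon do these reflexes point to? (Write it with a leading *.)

*lateltud

Position 3: Nemol has d, Badoran has s. Taking the neighbouring segments as reconstructed: Nemol d could go back to *t or *d; Badoran s could go back to *t or *s — the one source consistent with every daughter is *t.
Position 8: Nemol has t, Badoran has d. Badoran preserves d here (none of its changes turn any other segment into d), so the proto-segment is *d.
This points to *lateltud. Verify forward in each daughter:
Nemol: *lateltud
  lateltud (rule 1 does not apply)
  lateltud → lateltut   [final devoicing]
  lateltut → ladeltut   [intervocalic voicing]
  giving Nemol ladeltut.
Badoran: *lateltud > laseltud > lasiltud  (by palatalisation, vowel merger)
*lateltud is the unique common source.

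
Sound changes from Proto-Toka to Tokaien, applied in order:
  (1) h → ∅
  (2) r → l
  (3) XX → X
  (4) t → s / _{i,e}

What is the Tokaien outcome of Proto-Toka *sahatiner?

sasinel

Tokaien: *sahatiner > saatiner > saatinel > satinel > sasinel  (by h-loss, unconditioned shift, degemination, palatalisation)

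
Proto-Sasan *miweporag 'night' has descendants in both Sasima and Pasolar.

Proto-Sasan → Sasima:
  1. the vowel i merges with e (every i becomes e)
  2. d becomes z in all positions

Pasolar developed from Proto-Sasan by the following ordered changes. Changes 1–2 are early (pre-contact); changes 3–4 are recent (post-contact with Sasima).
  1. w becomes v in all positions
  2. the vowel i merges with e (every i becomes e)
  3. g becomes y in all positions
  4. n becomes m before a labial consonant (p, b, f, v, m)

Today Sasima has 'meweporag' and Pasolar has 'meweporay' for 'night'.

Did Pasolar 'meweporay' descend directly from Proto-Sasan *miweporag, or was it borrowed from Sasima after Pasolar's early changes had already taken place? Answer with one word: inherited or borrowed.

If inherited, *miweporag would pass through all of Pasolar's changes:
Pasolar: start from *miweporag.
  rule 1 (unconditioned shift): miweporag → miveporag
  rule 2 (vowel merger): miveporag → meveporag
  rule 3 (unconditioned shift): meveporag → meveporay
  rule 4: no change — meveporay
  ⇒ Pasolar meveporay
If borrowed from Sasima 'meweporag' after the early changes, it would undergo only the recent ones:
  rule 3 (unconditioned shift): meweporag → meweporay
  rule 4 (nasal place assimilation): no change (meweporay)
  ⇒ as a loan: meweporay
Pasolar 'meweporay' matches the loan outcome 'meweporay', not the inherited 'meveporay' — it skipped the early Pasolar changes, so it was borrowed from Sasima.

borrowed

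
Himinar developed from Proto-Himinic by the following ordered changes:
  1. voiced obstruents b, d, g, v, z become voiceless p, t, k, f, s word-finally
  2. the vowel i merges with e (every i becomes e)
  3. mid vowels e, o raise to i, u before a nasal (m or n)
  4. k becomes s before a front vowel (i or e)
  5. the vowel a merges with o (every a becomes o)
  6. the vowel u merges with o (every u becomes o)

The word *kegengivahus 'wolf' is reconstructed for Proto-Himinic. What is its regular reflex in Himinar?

Himinar: *kegengivahus
  kegengivahus (rule 1 does not apply)
  kegengivahus → kegengevahus   [vowel merger]
  kegengevahus → kegingevahus   [pre-nasal raising]
  kegingevahus → segingevahus   [palatalisation]
  segingevahus → segingevohus   [vowel merger]
  segingevohus → segingevohos   [vowel merger]
  giving Himinar segingevohos.

segingevohos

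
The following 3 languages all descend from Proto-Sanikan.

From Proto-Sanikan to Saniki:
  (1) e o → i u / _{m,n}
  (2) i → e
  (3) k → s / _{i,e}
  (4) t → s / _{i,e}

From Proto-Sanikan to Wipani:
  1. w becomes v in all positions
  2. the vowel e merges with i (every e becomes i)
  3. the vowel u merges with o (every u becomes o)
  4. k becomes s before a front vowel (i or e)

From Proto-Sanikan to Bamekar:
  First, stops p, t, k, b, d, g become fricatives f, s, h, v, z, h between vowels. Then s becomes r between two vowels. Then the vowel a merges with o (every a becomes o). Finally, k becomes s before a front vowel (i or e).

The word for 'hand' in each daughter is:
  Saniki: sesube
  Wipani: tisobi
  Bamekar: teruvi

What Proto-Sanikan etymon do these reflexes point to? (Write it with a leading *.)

*tesubi

Position 3: Saniki has s, Wipani has s, Bamekar has r. Taking the neighbouring segments as reconstructed: Saniki s can only go back to *s; Wipani s can only go back to *s; Bamekar r could go back to *t or *s or *r — the one source consistent with every daughter is *s.
Position 6: Saniki has e, Wipani has i, Bamekar has i. Bamekar preserves i here (none of its changes turn any other segment into i), so the proto-segment is *i.
Continuing position by position gives *tesubi; check it forward:
Saniki: start from *tesubi.
  rule 1: no change — tesubi
  rule 2 (vowel merger): tesubi → tesube
  rule 3: no change — tesube
  rule 4 (palatalisation): tesube → sesube
  ⇒ Saniki sesube
Wipani: start from *tesubi.
  rule 1: no change — tesubi
  rule 2 (vowel merger): tesubi → tisubi
  rule 3 (vowel merger): tisubi → tisobi
  rule 4: no change — tisobi
  ⇒ Wipani tisobi
Bamekar: *tesubi
  tesubi → tesuvi   [intervocalic lenition]
  tesuvi → teruvi   [rhotacism]
  teruvi (rule 3 does not apply)
  teruvi (rule 4 does not apply)
  giving Bamekar teruvi.
*tesubi is the unique common source.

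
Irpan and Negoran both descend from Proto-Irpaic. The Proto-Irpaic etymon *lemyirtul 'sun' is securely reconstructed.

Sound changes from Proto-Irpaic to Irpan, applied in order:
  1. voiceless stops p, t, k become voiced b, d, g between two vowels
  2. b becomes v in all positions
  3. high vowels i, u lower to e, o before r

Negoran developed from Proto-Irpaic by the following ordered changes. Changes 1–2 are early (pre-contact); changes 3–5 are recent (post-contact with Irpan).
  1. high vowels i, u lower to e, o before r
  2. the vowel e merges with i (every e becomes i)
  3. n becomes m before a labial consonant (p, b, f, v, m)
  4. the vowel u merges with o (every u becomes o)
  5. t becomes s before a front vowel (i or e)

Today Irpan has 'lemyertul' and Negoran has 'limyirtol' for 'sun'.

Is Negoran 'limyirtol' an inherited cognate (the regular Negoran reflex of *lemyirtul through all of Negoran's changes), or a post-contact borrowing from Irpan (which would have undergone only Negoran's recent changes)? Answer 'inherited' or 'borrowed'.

If inherited, *lemyirtul would pass through all of Negoran's changes:
Negoran: *lemyirtul
  lemyirtul → lemyertul   [pre-rhotic lowering]
  lemyertul → limyirtul   [vowel merger]
  limyirtul (rule 3 does not apply)
  limyirtul → limyirtol   [vowel merger]
  limyirtol (rule 5 does not apply)
  giving Negoran limyirtol.
If borrowed from Irpan 'lemyertul' after the early changes, it would undergo only the recent ones:
  rule 3 (nasal place assimilation): no change (lemyertul)
  rule 4 (vowel merger): lemyertul → lemyertol
  rule 5 (palatalisation): no change (lemyertol)
  ⇒ as a loan: lemyertol
Negoran 'limyirtol' matches the inherited outcome exactly, so it is an inherited cognate, not a loan.

inherited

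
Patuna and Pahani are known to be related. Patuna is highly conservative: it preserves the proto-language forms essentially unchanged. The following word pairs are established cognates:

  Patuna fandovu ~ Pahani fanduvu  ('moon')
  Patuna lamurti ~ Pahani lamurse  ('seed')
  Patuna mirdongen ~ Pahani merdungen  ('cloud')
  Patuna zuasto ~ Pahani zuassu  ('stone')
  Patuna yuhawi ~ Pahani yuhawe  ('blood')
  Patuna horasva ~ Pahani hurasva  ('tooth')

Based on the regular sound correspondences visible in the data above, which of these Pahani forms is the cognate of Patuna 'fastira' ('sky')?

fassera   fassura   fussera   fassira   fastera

lamurti ~ lamurse — Patuna t corresponds to Pahani s after a consonant, before a front vowel.
mirdongen ~ merdungen — Patuna i corresponds to Pahani e after a consonant, before r.
Applying these to Patuna 'fastira':
  fastira → fassira   (t→s after a consonant, before a front vowel)
  fassira → fassera   (i→e after a consonant, before r)
So the Pahani cognate is 'fassera'.

fassera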